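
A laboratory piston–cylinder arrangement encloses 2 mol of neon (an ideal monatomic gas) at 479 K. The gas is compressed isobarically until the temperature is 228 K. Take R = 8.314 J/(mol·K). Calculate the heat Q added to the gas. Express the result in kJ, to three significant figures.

Isobaric: W = nRΔT = (2)(8.314)(-251) = -4174 J.
ΔU = nCᵥΔT with Cᵥ = 3R/2: ΔU = (2)(12.47)(-251) = -6260 J.
Q = ΔU + W = -6260 − 4174 = -10434 J.

Q ≈ -10.4 kJ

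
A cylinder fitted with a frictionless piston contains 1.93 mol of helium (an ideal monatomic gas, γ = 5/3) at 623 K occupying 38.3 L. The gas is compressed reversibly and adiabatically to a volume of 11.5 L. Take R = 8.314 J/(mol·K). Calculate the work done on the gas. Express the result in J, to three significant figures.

Adiabatic: TV^(γ−1) = const with γ = 5/3.
T₂ = T₁ (V₁/V₂)^(γ−1) = 623 × (38.3/11.5)^0.667 = 623 × 2.23 = 1389 K.
W_by = nCᵥ(T₁ − T₂) = (1.93)(12.47)(623 − 1389) = -18446 J.
Work on gas = −W_by = 18446 J.

W ≈ 18400 J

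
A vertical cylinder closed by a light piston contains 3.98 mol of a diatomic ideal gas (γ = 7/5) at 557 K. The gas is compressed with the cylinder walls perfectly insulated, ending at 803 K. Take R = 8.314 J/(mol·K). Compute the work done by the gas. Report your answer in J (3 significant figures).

W ≈ -20400 J

Adiabatic ⇒ Q = 0, so W_by = −ΔU = nCᵥ(T₁ − T₂).
Cᵥ = 5R/2 = 20.79 J/(mol·K).
W = (3.98)(20.79)(557 − 803) = -20350 J.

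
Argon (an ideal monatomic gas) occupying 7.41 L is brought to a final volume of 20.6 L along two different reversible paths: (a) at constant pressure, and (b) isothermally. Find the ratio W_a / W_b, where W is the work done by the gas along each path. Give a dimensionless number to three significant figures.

W_a / W_b ≈ 1.74

Path (a) isobaric: W = P₁(V₂ − V₁) → W_a/(P₁V₁) = 1.78.
Path (b) isothermal: W = P₁V₁ ln(V₂/V₁) → W_b/(P₁V₁) = 1.022.
W_a / W_b = 1.78 / 1.022 = 1.741.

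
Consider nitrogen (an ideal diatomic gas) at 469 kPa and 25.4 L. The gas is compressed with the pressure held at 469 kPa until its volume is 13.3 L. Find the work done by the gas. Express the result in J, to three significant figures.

Isobaric: W = P ΔV.
W = (469 kPa)(13.3 − 25.4 L) = (469)(-12.1) = -5675 J.

W ≈ -5670 J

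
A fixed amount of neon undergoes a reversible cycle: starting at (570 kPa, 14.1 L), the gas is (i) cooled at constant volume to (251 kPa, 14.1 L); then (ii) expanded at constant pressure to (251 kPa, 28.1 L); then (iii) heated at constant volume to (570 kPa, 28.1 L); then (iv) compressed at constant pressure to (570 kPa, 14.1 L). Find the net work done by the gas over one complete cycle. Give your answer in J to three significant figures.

Constant-volume legs do no work.
W(ii) = (251)(28.1 − 14.1) = 3514 J; W(iv) = (570)(14.1 − 28.1) = -7980 J.
W_net = 3514 − 7980 = -4466 J (the counter-clockwise enclosed area).

W_net ≈ -4470 J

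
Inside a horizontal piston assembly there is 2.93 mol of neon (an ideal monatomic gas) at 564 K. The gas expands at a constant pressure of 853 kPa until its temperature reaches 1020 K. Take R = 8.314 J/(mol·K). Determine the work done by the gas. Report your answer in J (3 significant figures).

Isobaric: W = P ΔV = nR ΔT.
W = (2.93)(8.314)(1020 − 564) = 11108 J.

W ≈ 11100 J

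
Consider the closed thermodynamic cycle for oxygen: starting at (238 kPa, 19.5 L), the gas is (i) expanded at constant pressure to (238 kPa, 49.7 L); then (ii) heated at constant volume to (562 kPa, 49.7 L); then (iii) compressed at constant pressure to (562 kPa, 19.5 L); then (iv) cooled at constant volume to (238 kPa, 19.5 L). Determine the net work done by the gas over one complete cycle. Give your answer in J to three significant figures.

Constant-volume legs do no work.
W(i) = (238)(49.7 − 19.5) = 7188 J; W(iii) = (562)(19.5 − 49.7) = -16972 J.
W_net = 7188 − 16972 = -9785 J (the counter-clockwise enclosed area).

W_net ≈ -9780 J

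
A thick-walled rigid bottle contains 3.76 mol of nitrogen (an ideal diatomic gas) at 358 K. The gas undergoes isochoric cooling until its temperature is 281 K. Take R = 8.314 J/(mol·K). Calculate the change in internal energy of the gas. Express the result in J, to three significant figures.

ΔU ≈ -6020 J

Constant volume ⇒ W = 0, so Q = ΔU = nCᵥΔT with Cᵥ = 5R/2 = 20.79 J/(mol·K).
ΔU = (3.76)(20.79)(281 − 358) = -6018 J.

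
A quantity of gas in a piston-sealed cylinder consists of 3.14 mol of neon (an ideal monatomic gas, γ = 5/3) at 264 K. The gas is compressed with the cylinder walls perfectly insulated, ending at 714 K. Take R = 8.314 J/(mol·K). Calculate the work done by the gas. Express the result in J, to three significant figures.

Adiabatic ⇒ Q = 0, so W_by = −ΔU = nCᵥ(T₁ − T₂).
Cᵥ = 3R/2 = 12.47 J/(mol·K).
W = (3.14)(12.47)(264 − 714) = -17622 J.

W ≈ -17600 J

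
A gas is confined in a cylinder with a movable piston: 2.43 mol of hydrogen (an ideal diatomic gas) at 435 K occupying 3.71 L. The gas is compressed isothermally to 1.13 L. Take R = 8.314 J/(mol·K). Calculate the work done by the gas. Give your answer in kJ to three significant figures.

W ≈ -10.4 kJ

Isothermal: W = nRT ln(V₂/V₁).
W = (2.43)(8.314)(435) × ln(1.13/3.71)
  = 8788 × -1.189
W_by_gas = -10448 J.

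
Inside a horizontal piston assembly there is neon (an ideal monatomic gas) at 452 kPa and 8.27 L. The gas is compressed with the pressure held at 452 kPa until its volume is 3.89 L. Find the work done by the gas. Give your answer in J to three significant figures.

W ≈ -1980 J

Isobaric: W = P ΔV.
W = (452 kPa)(3.89 − 8.27 L) = (452)(-4.38) = -1980 J.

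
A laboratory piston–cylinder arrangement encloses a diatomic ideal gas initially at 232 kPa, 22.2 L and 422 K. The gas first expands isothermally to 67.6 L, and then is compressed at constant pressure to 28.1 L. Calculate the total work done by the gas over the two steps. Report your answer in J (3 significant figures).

W_total ≈ 2730 J

Step 1 (isothermal): W = P₁V₁ ln(V₂/V₁) = (5150) ln(67.6/22.2) = 5735 J.
After step 1: P = 76.19 kPa, V = 67.6 L, T = 422 K.
Step 2 (isobaric): W = PΔV = (76.19 kPa)(28.1 − 67.6 L) = -3009 J.
W_total = 5735 − 3009 = 2726 J.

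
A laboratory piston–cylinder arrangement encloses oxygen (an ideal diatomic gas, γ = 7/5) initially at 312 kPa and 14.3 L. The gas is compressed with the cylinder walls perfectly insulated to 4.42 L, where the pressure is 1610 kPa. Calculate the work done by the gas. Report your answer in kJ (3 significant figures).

Adiabatic: W = (P₁V₁ − P₂V₂)/(γ − 1) with γ = 7/5.
P₁V₁ = 4462 J, P₂V₂ = 7116 J.
W = (4462 − 7116) / 0.4 = -6636 J.

W ≈ -6.64 kJ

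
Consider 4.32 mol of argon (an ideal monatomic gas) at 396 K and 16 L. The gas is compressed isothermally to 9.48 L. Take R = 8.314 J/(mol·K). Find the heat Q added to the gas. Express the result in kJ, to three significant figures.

Q ≈ -7.44 kJ

Isothermal ⇒ ΔU = 0, so Q = W = nRT ln(V₂/V₁).
Q = (4.32)(8.314)(396) ln(9.48/16) = 14223 × -0.5234 = -7444 J.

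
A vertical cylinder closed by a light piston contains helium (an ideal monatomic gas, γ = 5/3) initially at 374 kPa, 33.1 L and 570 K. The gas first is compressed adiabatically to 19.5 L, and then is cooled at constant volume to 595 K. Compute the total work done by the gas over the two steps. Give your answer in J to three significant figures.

W_total ≈ -7850 J

Step 1 (adiabatic): W = (P₁V₁ − P₂V₂)/(γ−1) = (12379 − 17616)/0.667 = -7854 J.
Step 2 (isochoric): W = 0 (constant volume).
W_total = -7854 + 0 = -7854 J.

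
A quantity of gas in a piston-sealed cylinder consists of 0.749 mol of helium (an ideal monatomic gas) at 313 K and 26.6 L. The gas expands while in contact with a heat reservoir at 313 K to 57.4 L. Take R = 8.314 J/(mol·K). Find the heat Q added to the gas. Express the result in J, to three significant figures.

Isothermal ⇒ ΔU = 0, so Q = W = nRT ln(V₂/V₁).
Q = (0.749)(8.314)(313) ln(57.4/26.6) = 1949 × 0.7691 = 1499 J.

Q ≈ 1500 J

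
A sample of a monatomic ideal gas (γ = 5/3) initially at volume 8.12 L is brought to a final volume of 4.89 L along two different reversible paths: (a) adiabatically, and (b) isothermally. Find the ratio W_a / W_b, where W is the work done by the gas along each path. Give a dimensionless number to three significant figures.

W_a / W_b ≈ 1.19

Path (a) adiabatic: W = P₁V₁(1 − (V₁/V₂)^(γ−1))/(γ−1) → W_a/(P₁V₁) = -0.6034.
Path (b) isothermal: W = P₁V₁ ln(V₂/V₁) → W_b/(P₁V₁) = -0.5071.
W_a / W_b = -0.6034 / -0.5071 = 1.19.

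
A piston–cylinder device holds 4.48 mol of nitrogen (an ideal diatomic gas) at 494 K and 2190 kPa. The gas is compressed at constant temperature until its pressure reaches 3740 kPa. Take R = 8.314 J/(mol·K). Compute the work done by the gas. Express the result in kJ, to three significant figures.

Isothermal process: W = nRT ln(V₂/V₁) = nRT ln(P₁/P₂).
W = (4.48)(8.314)(494) × ln(2190/3740)
  = 18400 × ln(0.5856) = 18400 × -0.5352
W_by_gas = -9847 J.

W ≈ -9.85 kJ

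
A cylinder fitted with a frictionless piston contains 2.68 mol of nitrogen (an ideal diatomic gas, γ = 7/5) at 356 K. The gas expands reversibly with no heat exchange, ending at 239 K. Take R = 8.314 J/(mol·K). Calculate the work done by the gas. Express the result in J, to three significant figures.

Adiabatic ⇒ Q = 0, so W_by = −ΔU = nCᵥ(T₁ − T₂).
Cᵥ = 5R/2 = 20.79 J/(mol·K).
W = (2.68)(20.79)(356 − 239) = 6517 J.

W ≈ 6520 J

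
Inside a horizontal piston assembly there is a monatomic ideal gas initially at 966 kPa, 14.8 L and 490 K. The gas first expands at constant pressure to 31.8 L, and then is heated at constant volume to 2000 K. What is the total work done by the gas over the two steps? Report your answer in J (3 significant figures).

W_total ≈ 16400 J

Step 1 (isobaric): W = PΔV = (966 kPa)(31.8 − 14.8 L) = 16422 J.
Step 2 (isochoric): W = 0 (constant volume).
W_total = 16422 + 0 = 16422 J.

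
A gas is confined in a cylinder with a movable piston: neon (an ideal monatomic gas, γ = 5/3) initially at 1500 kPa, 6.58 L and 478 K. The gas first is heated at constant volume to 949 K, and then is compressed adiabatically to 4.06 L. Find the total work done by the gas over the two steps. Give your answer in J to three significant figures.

Step 1 (isochoric): W = 0 (constant volume).
After step 1: P = 2978 kPa (V unchanged).
Step 2 (adiabatic): W = (P₁V₁ − P₂V₂)/(γ−1) = (19595 − 27037)/0.667 = -11162 J.
W_total = 0 − 11162 = -11162 J.

W_total ≈ -11200 J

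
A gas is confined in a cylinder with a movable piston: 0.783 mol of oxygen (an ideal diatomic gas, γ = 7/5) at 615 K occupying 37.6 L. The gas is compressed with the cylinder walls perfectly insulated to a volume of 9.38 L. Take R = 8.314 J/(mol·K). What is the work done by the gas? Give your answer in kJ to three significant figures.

W ≈ -7.43 kJ

Adiabatic: TV^(γ−1) = const with γ = 7/5.
T₂ = T₁ (V₁/V₂)^(γ−1) = 615 × (37.6/9.38)^0.4 = 615 × 1.743 = 1072 K.
W_by = nCᵥ(T₁ − T₂) = (0.783)(20.79)(615 − 1072) = -7432 J.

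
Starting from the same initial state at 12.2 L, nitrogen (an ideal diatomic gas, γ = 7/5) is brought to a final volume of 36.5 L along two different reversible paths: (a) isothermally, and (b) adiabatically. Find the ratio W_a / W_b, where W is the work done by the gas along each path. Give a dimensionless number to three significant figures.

W_a / W_b ≈ 1.24

Path (a) isothermal: W = P₁V₁ ln(V₂/V₁) → W_a/(P₁V₁) = 1.096.
Path (b) adiabatic: W = P₁V₁(1 − (V₁/V₂)^(γ−1))/(γ−1) → W_b/(P₁V₁) = 0.8873.
W_a / W_b = 1.096 / 0.8873 = 1.235.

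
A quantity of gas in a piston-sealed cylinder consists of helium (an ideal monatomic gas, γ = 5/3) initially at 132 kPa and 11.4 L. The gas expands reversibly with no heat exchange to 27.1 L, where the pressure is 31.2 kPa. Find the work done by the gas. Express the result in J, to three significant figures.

Adiabatic: W = (P₁V₁ − P₂V₂)/(γ − 1) with γ = 5/3.
P₁V₁ = 1505 J, P₂V₂ = 845.5 J.
W = (1505 − 845.5) / 0.6667 = 988.9 J.

W ≈ 989 J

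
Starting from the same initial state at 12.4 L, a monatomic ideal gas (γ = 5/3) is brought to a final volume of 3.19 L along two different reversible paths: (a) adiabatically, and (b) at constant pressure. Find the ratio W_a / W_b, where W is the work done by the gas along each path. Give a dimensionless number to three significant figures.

Path (a) adiabatic: W = P₁V₁(1 − (V₁/V₂)^(γ−1))/(γ−1) → W_a/(P₁V₁) = -2.208.
Path (b) isobaric: W = P₁(V₂ − V₁) → W_b/(P₁V₁) = -0.7427.
W_a / W_b = -2.208 / -0.7427 = 2.973.

W_a / W_b ≈ 2.97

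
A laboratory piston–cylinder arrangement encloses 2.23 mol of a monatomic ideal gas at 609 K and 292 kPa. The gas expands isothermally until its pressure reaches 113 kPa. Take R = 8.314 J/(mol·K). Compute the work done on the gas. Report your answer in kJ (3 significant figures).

Isothermal process: W = nRT ln(V₂/V₁) = nRT ln(P₁/P₂).
W = (2.23)(8.314)(609) × ln(292/113)
  = 11291 × ln(2.584) = 11291 × 0.9494
W_by_gas = 10719 J; work on gas = −W_by = -10719 J.

W ≈ -10.7 kJ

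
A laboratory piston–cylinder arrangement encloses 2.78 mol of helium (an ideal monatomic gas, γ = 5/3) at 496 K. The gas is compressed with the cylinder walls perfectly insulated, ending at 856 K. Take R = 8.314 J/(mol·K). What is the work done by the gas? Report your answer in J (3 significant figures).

W ≈ -12500 J

Adiabatic ⇒ Q = 0, so W_by = −ΔU = nCᵥ(T₁ − T₂).
Cᵥ = 3R/2 = 12.47 J/(mol·K).
W = (2.78)(12.47)(496 − 856) = -12481 J.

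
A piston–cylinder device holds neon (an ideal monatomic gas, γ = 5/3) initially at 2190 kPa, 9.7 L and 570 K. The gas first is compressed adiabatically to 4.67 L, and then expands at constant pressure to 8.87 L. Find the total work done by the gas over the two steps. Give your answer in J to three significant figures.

Step 1 (adiabatic): W = (P₁V₁ − P₂V₂)/(γ−1) = (21243 − 34582)/0.667 = -20009 J.
After step 1: P = 7405 kPa, V = 4.67 L, T = 927.9 K.
Step 2 (isobaric): W = PΔV = (7405 kPa)(8.87 − 4.67 L) = 31102 J.
W_total = -20009 + 31102 = 11093 J.

W_total ≈ 11100 J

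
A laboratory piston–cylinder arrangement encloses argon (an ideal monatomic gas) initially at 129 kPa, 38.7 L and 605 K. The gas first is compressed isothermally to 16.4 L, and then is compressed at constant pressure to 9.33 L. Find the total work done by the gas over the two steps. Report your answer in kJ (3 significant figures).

Step 1 (isothermal): W = P₁V₁ ln(V₂/V₁) = (4992) ln(16.4/38.7) = -4286 J.
After step 1: P = 304.4 kPa, V = 16.4 L, T = 605 K.
Step 2 (isobaric): W = PΔV = (304.4 kPa)(9.33 − 16.4 L) = -2152 J.
W_total = -4286 − 2152 = -6438 J.

W_total ≈ -6.44 kJ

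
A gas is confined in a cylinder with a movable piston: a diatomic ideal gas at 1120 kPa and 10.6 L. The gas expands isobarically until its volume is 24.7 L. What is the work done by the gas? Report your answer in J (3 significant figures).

Isobaric: W = P ΔV.
W = (1120 kPa)(24.7 − 10.6 L) = (1120)(14.1) = 15792 J.

W ≈ 15800 J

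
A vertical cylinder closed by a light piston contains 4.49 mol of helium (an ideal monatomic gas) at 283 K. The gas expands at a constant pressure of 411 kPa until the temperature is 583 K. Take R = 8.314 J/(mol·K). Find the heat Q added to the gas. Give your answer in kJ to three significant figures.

Q ≈ 28.0 kJ

Isobaric: W = nRΔT = (4.49)(8.314)(300) = 11199 J.
ΔU = nCᵥΔT with Cᵥ = 3R/2: ΔU = (4.49)(12.47)(300) = 16798 J.
Q = ΔU + W = 16798 + 11199 = 27997 J.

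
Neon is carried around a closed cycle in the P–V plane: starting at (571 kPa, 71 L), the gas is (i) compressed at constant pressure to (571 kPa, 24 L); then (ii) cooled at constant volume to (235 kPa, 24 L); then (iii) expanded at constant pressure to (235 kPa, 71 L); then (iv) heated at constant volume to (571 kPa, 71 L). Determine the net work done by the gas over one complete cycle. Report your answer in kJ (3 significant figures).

W_net ≈ -15.8 kJ

Constant-volume legs do no work.
W(i) = (571)(24 − 71) = -26837 J; W(iii) = (235)(71 − 24) = 11045 J.
W_net = -26837 + 11045 = -15792 J (the counter-clockwise enclosed area).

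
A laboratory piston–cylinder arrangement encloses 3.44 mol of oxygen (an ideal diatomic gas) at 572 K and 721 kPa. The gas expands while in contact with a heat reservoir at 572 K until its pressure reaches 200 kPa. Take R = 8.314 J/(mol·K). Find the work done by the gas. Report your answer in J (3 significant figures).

Isothermal process: W = nRT ln(V₂/V₁) = nRT ln(P₁/P₂).
W = (3.44)(8.314)(572) × ln(721/200)
  = 16359 × ln(3.605) = 16359 × 1.282
W_by_gas = 20978 J.

W ≈ 21000 J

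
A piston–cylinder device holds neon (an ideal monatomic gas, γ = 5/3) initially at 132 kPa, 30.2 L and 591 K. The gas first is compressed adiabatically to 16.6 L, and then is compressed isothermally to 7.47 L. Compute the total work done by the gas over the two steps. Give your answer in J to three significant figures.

W_total ≈ -7680 J

Step 1 (adiabatic): W = (P₁V₁ − P₂V₂)/(γ−1) = (3986 − 5941)/0.667 = -2932 J.
After step 1: P = 357.9 kPa, V = 16.6 L, T = 880.8 K.
Step 2 (isothermal): W = P₁V₁ ln(V₂/V₁) = (5941) ln(7.47/16.6) = -4744 J.
W_total = -2932 − 4744 = -7675 J.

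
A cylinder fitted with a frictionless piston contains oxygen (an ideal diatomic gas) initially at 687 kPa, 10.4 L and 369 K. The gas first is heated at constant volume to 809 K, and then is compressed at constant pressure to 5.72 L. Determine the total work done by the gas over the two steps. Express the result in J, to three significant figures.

Step 1 (isochoric): W = 0 (constant volume).
After step 1: P = 1506 kPa (V unchanged).
Step 2 (isobaric): W = PΔV = (1506 kPa)(5.72 − 10.4 L) = -7049 J.
W_total = 0 − 7049 = -7049 J.

W_total ≈ -7050 J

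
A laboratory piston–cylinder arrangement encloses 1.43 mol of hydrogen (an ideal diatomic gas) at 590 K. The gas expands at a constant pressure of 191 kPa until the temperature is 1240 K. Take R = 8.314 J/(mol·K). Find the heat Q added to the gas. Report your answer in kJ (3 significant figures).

Q ≈ 27.0 kJ

Isobaric: W = nRΔT = (1.43)(8.314)(650) = 7728 J.
ΔU = nCᵥΔT with Cᵥ = 5R/2: ΔU = (1.43)(20.79)(650) = 19320 J.
Q = ΔU + W = 19320 + 7728 = 27048 J.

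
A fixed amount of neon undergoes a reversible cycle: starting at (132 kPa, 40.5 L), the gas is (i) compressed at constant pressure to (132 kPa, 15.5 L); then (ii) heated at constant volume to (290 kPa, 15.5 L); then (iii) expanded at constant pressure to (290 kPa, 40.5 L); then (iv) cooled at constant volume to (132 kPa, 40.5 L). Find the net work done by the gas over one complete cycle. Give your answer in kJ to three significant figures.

Constant-volume legs do no work.
W(i) = (132)(15.5 − 40.5) = -3300 J; W(iii) = (290)(40.5 − 15.5) = 7250 J.
W_net = -3300 + 7250 = 3950 J (the clockwise enclosed area).

W_net ≈ 3.95 kJ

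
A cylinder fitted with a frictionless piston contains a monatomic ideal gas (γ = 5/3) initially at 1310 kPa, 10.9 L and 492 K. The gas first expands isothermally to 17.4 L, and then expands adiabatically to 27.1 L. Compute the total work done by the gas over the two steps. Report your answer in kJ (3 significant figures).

Step 1 (isothermal): W = P₁V₁ ln(V₂/V₁) = (14279) ln(17.4/10.9) = 6678 J.
After step 1: P = 820.6 kPa, V = 17.4 L, T = 492 K.
Step 2 (adiabatic): W = (P₁V₁ − P₂V₂)/(γ−1) = (14279 − 10627)/0.667 = 5478 J.
W_total = 6678 + 5478 = 12156 J.

W_total ≈ 12.2 kJ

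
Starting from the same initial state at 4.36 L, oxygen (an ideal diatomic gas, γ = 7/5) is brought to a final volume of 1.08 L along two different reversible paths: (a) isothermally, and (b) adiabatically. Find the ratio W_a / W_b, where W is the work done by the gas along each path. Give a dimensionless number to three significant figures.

Path (a) isothermal: W = P₁V₁ ln(V₂/V₁) → W_a/(P₁V₁) = -1.396.
Path (b) adiabatic: W = P₁V₁(1 − (V₁/V₂)^(γ−1))/(γ−1) → W_b/(P₁V₁) = -1.869.
W_a / W_b = -1.396 / -1.869 = 0.7467.

W_a / W_b ≈ 0.747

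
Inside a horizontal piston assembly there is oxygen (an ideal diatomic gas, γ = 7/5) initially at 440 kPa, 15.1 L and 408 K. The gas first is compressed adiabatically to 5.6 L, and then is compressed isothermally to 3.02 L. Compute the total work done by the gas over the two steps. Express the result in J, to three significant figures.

W_total ≈ -14200 J

Step 1 (adiabatic): W = (P₁V₁ − P₂V₂)/(γ−1) = (6644 − 9880)/0.4 = -8089 J.
After step 1: P = 1764 kPa, V = 5.6 L, T = 606.7 K.
Step 2 (isothermal): W = P₁V₁ ln(V₂/V₁) = (9880) ln(3.02/5.6) = -6101 J.
W_total = -8089 − 6101 = -14190 J.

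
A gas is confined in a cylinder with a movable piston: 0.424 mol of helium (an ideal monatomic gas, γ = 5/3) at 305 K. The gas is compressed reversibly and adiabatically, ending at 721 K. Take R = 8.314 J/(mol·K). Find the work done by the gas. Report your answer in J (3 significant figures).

W ≈ -2200 J

Adiabatic ⇒ Q = 0, so W_by = −ΔU = nCᵥ(T₁ − T₂).
Cᵥ = 3R/2 = 12.47 J/(mol·K).
W = (0.424)(12.47)(305 − 721) = -2200 J.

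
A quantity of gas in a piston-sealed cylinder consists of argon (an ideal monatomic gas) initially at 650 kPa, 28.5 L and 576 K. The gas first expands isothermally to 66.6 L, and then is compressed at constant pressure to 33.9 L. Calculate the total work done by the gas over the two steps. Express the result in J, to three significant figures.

W_total ≈ 6630 J

Step 1 (isothermal): W = P₁V₁ ln(V₂/V₁) = (18525) ln(66.6/28.5) = 15724 J.
After step 1: P = 278.2 kPa, V = 66.6 L, T = 576 K.
Step 2 (isobaric): W = PΔV = (278.2 kPa)(33.9 − 66.6 L) = -9096 J.
W_total = 15724 − 9096 = 6628 J.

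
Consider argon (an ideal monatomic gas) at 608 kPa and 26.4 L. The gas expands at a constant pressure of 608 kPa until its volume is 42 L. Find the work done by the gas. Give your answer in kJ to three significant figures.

W ≈ 9.48 kJ

Isobaric: W = P ΔV.
W = (608 kPa)(42 − 26.4 L) = (608)(15.6) = 9485 J.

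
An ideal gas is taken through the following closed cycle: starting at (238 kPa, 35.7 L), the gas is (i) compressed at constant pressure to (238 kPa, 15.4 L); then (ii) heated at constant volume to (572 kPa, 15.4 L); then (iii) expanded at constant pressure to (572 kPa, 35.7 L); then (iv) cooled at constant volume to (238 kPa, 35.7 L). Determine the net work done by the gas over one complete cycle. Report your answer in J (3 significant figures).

W_net ≈ 6780 J

Constant-volume legs do no work.
W(i) = (238)(15.4 − 35.7) = -4831 J; W(iii) = (572)(35.7 − 15.4) = 11612 J.
W_net = -4831 + 11612 = 6780 J (the clockwise enclosed area).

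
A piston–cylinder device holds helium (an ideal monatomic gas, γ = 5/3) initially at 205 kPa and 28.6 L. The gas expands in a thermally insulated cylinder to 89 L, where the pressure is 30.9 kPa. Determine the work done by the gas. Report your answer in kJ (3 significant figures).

W ≈ 4.67 kJ

Adiabatic: W = (P₁V₁ − P₂V₂)/(γ − 1) with γ = 5/3.
P₁V₁ = 5863 J, P₂V₂ = 2750 J.
W = (5863 − 2750) / 0.6667 = 4669 J.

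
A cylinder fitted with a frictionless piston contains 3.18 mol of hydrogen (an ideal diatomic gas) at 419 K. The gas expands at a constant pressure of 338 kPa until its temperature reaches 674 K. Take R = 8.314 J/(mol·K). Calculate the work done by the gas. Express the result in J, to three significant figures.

Isobaric: W = P ΔV = nR ΔT.
W = (3.18)(8.314)(674 − 419) = 6742 J.

W ≈ 6740 J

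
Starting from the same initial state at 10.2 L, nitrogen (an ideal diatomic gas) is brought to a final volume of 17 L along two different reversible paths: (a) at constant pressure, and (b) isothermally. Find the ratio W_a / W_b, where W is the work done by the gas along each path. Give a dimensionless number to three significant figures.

W_a / W_b ≈ 1.31

Path (a) isobaric: W = P₁(V₂ − V₁) → W_a/(P₁V₁) = 0.6667.
Path (b) isothermal: W = P₁V₁ ln(V₂/V₁) → W_b/(P₁V₁) = 0.5108.
W_a / W_b = 0.6667 / 0.5108 = 1.305.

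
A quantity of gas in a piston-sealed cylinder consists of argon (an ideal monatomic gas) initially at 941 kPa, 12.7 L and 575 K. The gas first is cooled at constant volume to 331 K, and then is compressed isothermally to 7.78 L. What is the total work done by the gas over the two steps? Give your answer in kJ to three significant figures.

Step 1 (isochoric): W = 0 (constant volume).
After step 1: P = 541.7 kPa (V unchanged).
Step 2 (isothermal): W = P₁V₁ ln(V₂/V₁) = (6879) ln(7.78/12.7) = -3371 J.
W_total = 0 − 3371 = -3371 J.

W_total ≈ -3.37 kJ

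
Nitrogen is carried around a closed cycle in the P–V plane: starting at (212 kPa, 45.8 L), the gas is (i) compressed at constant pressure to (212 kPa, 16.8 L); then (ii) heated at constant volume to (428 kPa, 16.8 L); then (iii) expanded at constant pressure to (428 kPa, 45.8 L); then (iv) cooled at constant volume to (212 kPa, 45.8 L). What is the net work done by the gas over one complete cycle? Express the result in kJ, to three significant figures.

Constant-volume legs do no work.
W(i) = (212)(16.8 − 45.8) = -6148 J; W(iii) = (428)(45.8 − 16.8) = 12412 J.
W_net = -6148 + 12412 = 6264 J (the clockwise enclosed area).

W_net ≈ 6.26 kJ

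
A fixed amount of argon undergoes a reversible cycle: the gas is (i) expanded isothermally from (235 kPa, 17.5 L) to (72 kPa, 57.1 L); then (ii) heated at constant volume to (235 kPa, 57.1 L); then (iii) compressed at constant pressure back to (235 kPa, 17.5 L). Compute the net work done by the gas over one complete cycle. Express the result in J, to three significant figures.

Leg (i): W = PᵢVᵢ ln(V_f/Vᵢ) = (4112) ln(57.1/17.5) = 4863 J.
Leg (ii): W = 0.
Leg (iii): W = PΔV = (235)(17.5 − 57.1) = -9306 J.
W_net = 4863 − 9306 = -4443 J.

W_net ≈ -4440 J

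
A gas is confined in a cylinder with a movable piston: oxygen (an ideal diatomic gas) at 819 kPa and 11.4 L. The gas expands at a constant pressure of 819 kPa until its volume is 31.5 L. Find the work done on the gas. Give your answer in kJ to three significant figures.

Isobaric: W = P ΔV.
W = (819 kPa)(31.5 − 11.4 L) = (819)(20.1) = 16462 J.
Work on gas = −W_by = -16462 J.

W ≈ -16.5 kJ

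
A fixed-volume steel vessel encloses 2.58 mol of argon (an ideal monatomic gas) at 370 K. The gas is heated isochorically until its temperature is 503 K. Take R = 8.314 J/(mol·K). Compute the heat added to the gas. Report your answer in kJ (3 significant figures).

Constant volume ⇒ W = 0, so Q = ΔU = nCᵥΔT with Cᵥ = 3R/2 = 12.47 J/(mol·K).
ΔU = (2.58)(12.47)(503 − 370) = 4279 J.

Q ≈ 4.28 kJ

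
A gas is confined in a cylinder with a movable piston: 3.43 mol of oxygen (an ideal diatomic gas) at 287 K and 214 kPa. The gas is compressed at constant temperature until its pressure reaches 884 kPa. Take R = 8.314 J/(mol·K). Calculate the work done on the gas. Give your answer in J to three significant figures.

Isothermal process: W = nRT ln(V₂/V₁) = nRT ln(P₁/P₂).
W = (3.43)(8.314)(287) × ln(214/884)
  = 8184 × ln(0.2421) = 8184 × -1.418
W_by_gas = -11609 J; work on gas = −W_by = 11609 J.

W ≈ 11600 J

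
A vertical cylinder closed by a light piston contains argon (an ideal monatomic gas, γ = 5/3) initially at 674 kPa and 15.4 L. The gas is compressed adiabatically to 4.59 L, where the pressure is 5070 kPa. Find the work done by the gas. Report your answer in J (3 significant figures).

Adiabatic: W = (P₁V₁ − P₂V₂)/(γ − 1) with γ = 5/3.
P₁V₁ = 10380 J, P₂V₂ = 23271 J.
W = (10380 − 23271) / 0.6667 = -19338 J.

W ≈ -19300 J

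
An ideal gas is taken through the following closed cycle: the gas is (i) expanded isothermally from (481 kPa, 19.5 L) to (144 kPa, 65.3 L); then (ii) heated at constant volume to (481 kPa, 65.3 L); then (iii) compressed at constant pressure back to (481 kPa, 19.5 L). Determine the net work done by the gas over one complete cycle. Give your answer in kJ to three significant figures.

W_net ≈ -10.7 kJ

Leg (i): W = PᵢVᵢ ln(V_f/Vᵢ) = (9380) ln(65.3/19.5) = 11336 J.
Leg (ii): W = 0.
Leg (iii): W = PΔV = (481)(19.5 − 65.3) = -22030 J.
W_net = 11336 − 22030 = -10694 J.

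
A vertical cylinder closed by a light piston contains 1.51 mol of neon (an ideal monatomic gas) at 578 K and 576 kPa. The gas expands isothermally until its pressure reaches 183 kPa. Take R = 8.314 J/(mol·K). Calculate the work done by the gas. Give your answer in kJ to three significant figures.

W ≈ 8.32 kJ

Isothermal process: W = nRT ln(V₂/V₁) = nRT ln(P₁/P₂).
W = (1.51)(8.314)(578) × ln(576/183)
  = 7256 × ln(3.148) = 7256 × 1.147
W_by_gas = 8320 J.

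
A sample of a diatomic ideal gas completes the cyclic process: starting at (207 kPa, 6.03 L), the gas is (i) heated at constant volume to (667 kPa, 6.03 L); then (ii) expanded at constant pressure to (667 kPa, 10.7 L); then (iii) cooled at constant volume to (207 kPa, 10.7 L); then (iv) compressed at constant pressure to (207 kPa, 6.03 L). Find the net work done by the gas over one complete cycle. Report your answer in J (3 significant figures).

Constant-volume legs do no work.
W(ii) = (667)(10.7 − 6.03) = 3115 J; W(iv) = (207)(6.03 − 10.7) = -966.7 J.
W_net = 3115 − 966.7 = 2148 J (the clockwise enclosed area).

W_net ≈ 2150 J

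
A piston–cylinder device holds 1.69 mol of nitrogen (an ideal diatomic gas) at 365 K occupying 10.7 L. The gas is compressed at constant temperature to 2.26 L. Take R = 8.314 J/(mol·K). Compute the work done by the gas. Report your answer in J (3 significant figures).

Isothermal: W = nRT ln(V₂/V₁).
W = (1.69)(8.314)(365) × ln(2.26/10.7)
  = 5128 × -1.555
W_by_gas = -7974 J.

W ≈ -7970 J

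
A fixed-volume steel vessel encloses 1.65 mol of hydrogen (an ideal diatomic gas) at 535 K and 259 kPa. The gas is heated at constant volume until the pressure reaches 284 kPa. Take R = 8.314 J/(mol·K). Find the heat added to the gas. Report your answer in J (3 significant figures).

Constant volume ⇒ W = 0, so Q = ΔU = nCᵥΔT with Cᵥ = 5R/2 = 20.79 J/(mol·K).
At constant V, T₂/T₁ = P₂/P₁ ⇒ ΔT = T₁(P₂/P₁ − 1) = 535·(284/259 − 1) = 51.64 K.
ΔU = (1.65)(20.79)(51.64) = 1771 J.

Q ≈ 1770 J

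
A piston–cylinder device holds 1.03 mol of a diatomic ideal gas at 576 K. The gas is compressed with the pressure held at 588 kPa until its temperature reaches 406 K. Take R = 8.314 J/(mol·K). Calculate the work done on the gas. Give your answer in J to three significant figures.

W ≈ 1460 J

Isobaric: W = P ΔV = nR ΔT.
W = (1.03)(8.314)(406 − 576) = -1456 J.
Work on gas = −W_by = 1456 J.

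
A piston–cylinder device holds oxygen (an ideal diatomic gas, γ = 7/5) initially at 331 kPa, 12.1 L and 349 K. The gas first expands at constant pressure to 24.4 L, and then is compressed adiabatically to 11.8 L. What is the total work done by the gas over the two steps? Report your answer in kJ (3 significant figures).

W_total ≈ -2.74 kJ

Step 1 (isobaric): W = PΔV = (331 kPa)(24.4 − 12.1 L) = 4071 J.
After step 1: P = 331 kPa, V = 24.4 L, T = 703.8 K.
Step 2 (adiabatic): W = (P₁V₁ − P₂V₂)/(γ−1) = (8076 − 10800)/0.4 = -6809 J.
W_total = 4071 − 6809 = -2738 J.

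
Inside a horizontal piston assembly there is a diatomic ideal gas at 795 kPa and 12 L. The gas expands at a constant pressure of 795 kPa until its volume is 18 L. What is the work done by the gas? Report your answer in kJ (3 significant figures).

W ≈ 4.77 kJ

Isobaric: W = P ΔV.
W = (795 kPa)(18 − 12 L) = (795)(6) = 4770 J.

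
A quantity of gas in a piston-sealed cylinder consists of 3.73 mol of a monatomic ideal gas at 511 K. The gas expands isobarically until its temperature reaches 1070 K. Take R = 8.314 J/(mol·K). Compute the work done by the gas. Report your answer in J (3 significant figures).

Isobaric: W = P ΔV = nR ΔT.
W = (3.73)(8.314)(1070 − 511) = 17335 J.

W ≈ 17300 J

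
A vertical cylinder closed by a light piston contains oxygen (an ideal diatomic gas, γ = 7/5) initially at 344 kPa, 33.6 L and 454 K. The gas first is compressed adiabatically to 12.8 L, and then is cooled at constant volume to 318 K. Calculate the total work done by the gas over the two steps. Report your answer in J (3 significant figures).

W_total ≈ -13600 J

Step 1 (adiabatic): W = (P₁V₁ − P₂V₂)/(γ−1) = (11558 − 17004)/0.4 = -13614 J.
Step 2 (isochoric): W = 0 (constant volume).
W_total = -13614 + 0 = -13614 J.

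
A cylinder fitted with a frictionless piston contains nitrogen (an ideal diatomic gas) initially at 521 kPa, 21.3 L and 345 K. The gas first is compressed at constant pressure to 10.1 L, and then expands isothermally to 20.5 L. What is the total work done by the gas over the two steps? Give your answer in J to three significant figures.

W_total ≈ -2110 J

Step 1 (isobaric): W = PΔV = (521 kPa)(10.1 − 21.3 L) = -5835 J.
After step 1: P = 521 kPa, V = 10.1 L, T = 163.6 K.
Step 2 (isothermal): W = P₁V₁ ln(V₂/V₁) = (5262) ln(20.5/10.1) = 3725 J.
W_total = -5835 + 3725 = -2110 J.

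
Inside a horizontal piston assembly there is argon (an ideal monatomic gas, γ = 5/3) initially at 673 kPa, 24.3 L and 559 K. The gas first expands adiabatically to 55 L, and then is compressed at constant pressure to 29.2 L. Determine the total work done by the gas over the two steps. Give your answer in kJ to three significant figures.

W_total ≈ 5.85 kJ

Step 1 (adiabatic): W = (P₁V₁ − P₂V₂)/(γ−1) = (16354 − 9487)/0.667 = 10301 J.
After step 1: P = 172.5 kPa, V = 55 L, T = 324.3 K.
Step 2 (isobaric): W = PΔV = (172.5 kPa)(29.2 − 55 L) = -4450 J.
W_total = 10301 − 4450 = 5851 J.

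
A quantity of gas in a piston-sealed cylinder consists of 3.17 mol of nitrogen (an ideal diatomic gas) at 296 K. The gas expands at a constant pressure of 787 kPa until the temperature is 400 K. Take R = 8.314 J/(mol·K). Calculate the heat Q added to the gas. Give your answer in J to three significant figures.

Q ≈ 9590 J

Isobaric: W = nRΔT = (3.17)(8.314)(104) = 2741 J.
ΔU = nCᵥΔT with Cᵥ = 5R/2: ΔU = (3.17)(20.79)(104) = 6852 J.
Q = ΔU + W = 6852 + 2741 = 9593 J.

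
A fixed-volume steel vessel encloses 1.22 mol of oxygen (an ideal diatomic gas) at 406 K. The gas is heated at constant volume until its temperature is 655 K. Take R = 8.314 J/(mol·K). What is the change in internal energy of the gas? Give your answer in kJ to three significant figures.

ΔU ≈ 6.31 kJ

Constant volume ⇒ W = 0, so Q = ΔU = nCᵥΔT with Cᵥ = 5R/2 = 20.79 J/(mol·K).
ΔU = (1.22)(20.79)(655 − 406) = 6314 J.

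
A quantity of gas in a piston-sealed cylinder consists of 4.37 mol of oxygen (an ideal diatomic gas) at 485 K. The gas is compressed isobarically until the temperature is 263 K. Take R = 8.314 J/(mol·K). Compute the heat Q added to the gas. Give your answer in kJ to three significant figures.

Q ≈ -28.2 kJ

Isobaric: W = nRΔT = (4.37)(8.314)(-222) = -8066 J.
ΔU = nCᵥΔT with Cᵥ = 5R/2: ΔU = (4.37)(20.79)(-222) = -20164 J.
Q = ΔU + W = -20164 − 8066 = -28230 J.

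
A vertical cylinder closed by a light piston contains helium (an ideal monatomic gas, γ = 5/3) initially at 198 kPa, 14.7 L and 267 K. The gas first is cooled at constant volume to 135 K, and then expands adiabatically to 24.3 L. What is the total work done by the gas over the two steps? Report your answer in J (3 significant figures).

Step 1 (isochoric): W = 0 (constant volume).
After step 1: P = 100.1 kPa (V unchanged).
Step 2 (adiabatic): W = (P₁V₁ − P₂V₂)/(γ−1) = (1472 − 1053)/0.667 = 628.5 J.
W_total = 0 + 628.5 = 628.5 J.

W_total ≈ 629 J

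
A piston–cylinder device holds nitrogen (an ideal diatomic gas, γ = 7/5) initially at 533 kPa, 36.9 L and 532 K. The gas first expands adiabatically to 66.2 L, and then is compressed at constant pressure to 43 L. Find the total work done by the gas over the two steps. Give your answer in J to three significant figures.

W_total ≈ 4790 J

Step 1 (adiabatic): W = (P₁V₁ − P₂V₂)/(γ−1) = (19668 − 15568)/0.4 = 10250 J.
After step 1: P = 235.2 kPa, V = 66.2 L, T = 421.1 K.
Step 2 (isobaric): W = PΔV = (235.2 kPa)(43 − 66.2 L) = -5456 J.
W_total = 10250 − 5456 = 4795 J.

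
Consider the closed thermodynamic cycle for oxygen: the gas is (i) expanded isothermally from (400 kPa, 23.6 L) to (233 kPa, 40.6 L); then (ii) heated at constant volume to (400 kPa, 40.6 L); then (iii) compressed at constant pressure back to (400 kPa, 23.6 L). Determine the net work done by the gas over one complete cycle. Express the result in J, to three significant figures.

W_net ≈ -1680 J

Leg (i): W = PᵢVᵢ ln(V_f/Vᵢ) = (9440) ln(40.6/23.6) = 5121 J.
Leg (ii): W = 0.
Leg (iii): W = PΔV = (400)(23.6 − 40.6) = -6800 J.
W_net = 5121 − 6800 = -1679 J.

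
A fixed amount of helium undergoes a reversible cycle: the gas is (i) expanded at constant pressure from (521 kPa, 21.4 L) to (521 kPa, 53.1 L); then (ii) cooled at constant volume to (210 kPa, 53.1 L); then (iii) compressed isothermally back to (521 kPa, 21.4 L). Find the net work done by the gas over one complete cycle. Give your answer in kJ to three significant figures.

W_net ≈ 6.38 kJ

Leg (i): W = PΔV = (521)(53.1 − 21.4) = 16516 J.
Leg (ii): W = 0.
Leg (iii): W = PᵢVᵢ ln(V_f/Vᵢ) = (11151) ln(21.4/53.1) = -10134 J.
W_net = 16516 − 10134 = 6382 J.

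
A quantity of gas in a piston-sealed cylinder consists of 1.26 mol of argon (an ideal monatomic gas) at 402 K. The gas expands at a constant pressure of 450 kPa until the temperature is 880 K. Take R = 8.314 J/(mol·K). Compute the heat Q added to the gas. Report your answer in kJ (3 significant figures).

Isobaric: W = nRΔT = (1.26)(8.314)(478) = 5007 J.
ΔU = nCᵥΔT with Cᵥ = 3R/2: ΔU = (1.26)(12.47)(478) = 7511 J.
Q = ΔU + W = 7511 + 5007 = 12518 J.

Q ≈ 12.5 kJ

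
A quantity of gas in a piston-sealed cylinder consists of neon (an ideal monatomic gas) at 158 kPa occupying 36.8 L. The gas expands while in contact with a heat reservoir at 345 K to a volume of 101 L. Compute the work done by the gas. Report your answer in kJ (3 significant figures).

W ≈ 5.87 kJ

Isothermal: W = nRT ln(V₂/V₁) = P₁V₁ ln(V₂/V₁).
P₁V₁ = (158 kPa)(36.8 L) = 5814 J.
W = 5814 × ln(101/36.8) = 5814 × 1.01
W_by_gas = 5870 J.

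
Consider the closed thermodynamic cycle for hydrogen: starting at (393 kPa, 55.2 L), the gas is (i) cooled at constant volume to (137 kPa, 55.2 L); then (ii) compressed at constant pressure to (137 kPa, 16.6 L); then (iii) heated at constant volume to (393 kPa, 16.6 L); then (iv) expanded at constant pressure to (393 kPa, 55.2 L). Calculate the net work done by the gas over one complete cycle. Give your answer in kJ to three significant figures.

W_net ≈ 9.88 kJ

Constant-volume legs do no work.
W(ii) = (137)(16.6 − 55.2) = -5288 J; W(iv) = (393)(55.2 − 16.6) = 15170 J.
W_net = -5288 + 15170 = 9882 J (the clockwise enclosed area).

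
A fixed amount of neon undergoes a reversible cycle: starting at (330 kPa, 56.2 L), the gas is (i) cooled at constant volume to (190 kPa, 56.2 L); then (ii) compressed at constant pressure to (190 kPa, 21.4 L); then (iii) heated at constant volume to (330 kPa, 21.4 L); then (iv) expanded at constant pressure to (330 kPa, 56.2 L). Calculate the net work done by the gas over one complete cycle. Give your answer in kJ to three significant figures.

Constant-volume legs do no work.
W(ii) = (190)(21.4 − 56.2) = -6612 J; W(iv) = (330)(56.2 − 21.4) = 11484 J.
W_net = -6612 + 11484 = 4872 J (the clockwise enclosed area).

W_net ≈ 4.87 kJ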